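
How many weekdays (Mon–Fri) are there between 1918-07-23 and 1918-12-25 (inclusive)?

112 weekdays

1918-07-23 is a Tuesday.
From 1918-07-23 to 1918-12-25 is 156 days inclusive.
156 = 7 × 22 + 2, so there are 22 full weeks plus 2 extra days.
Each full week contributes 5 weekdays (Mon–Fri): 22 × 5 = 110.
The 2 extra days are Tue, Wed — 2 of them qualify.
Total: 110 + 2 = 112.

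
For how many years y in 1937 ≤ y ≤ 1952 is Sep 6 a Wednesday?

Day of week of September 6 in each year:
1937: Mon, 1938: Tue, 1939: Wed ✓, 1940: Fri, 1941: Sat, 1942: Sun, 1943: Mon, 1944: Wed ✓, 1945: Thu, 1946: Fri, 1947: Sat, 1948: Mon, 1949: Tue, 1950: Wed ✓, 1951: Thu, 1952: Sat
Wednesdays: 1939, 1944, 1950.

3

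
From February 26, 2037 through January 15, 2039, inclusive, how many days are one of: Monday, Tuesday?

196

February 26, 2037 is a Thursday.
That's 689 days from start to end, counting both.
689 = 7 × 98 + 3, so there are 98 full weeks plus 3 extra days.
Each full week contributes 2 days from the set (Mon, Tue): 98 × 2 = 196.
The 3 extra days are Thu, Fri, Sat — none qualify.
Total: 196 + 0 = 196.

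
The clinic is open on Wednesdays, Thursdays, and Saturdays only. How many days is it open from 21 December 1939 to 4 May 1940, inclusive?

59

21 December 1939 is a Thursday.
That's 136 days from start to end, counting both.
136 = 7 × 19 + 3, so there are 19 full weeks plus 3 extra days.
Each full week contributes 3 days from the set (Wed, Thu, Sat): 19 × 3 = 57.
The 3 extra days are Thu, Fri, Sat — 2 of them qualify.
Total: 57 + 2 = 59.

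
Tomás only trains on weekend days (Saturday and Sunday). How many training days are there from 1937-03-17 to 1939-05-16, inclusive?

226

1937-03-17 is a Wednesday.
From 1937-03-17 to 1939-05-16 is 791 days inclusive.
791 = 7 × 113, so the span is exactly 113 full weeks.
Each full week contributes 2 weekend days (Sat, Sun): 113 × 2 = 226.
Total: 226.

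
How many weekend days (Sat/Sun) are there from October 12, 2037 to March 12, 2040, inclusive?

October 12, 2037 is a Monday.
The range spans 883 days (inclusive of both endpoints).
883 = 7 × 126 + 1, so there are 126 full weeks plus 1 extra day.
Each full week contributes 2 weekend days (Sat, Sun): 126 × 2 = 252.
The 1 extra day is Monday — none qualify.
Total: 252 + 0 = 252.

252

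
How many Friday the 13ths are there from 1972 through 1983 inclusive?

19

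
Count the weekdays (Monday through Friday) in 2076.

262

January 1, 2076 is a Wednesday.
From January 1, 2076 to December 31, 2076 is 366 days inclusive.
366 = 7 × 52 + 2, so there are 52 full weeks plus 2 extra days.
Each full week contributes 5 weekdays (Mon–Fri): 52 × 5 = 260.
The 2 extra days are Wednesday, Thursday — 2 of them qualify.
Total: 260 + 2 = 262.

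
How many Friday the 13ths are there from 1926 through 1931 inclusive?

Friday-the-13ths by year:
1926: Aug
1927: May
1928: Jan, Apr, Jul
1929: Sep, Dec
1930: Jun
1931: Feb, Mar, Nov

11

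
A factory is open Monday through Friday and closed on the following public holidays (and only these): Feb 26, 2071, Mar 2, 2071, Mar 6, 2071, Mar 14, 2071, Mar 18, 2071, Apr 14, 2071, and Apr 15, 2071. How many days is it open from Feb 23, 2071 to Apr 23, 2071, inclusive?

38

Feb 23, 2071 is a Monday.
From Feb 23, 2071 to Apr 23, 2071 is 60 days inclusive.
60 = 7 × 8 + 4, so there are 8 full weeks plus 4 extra days.
Each full week contributes 5 weekdays (Mon–Fri): 8 × 5 = 40.
The 4 extra days are Monday, Tuesday, Wednesday, Thursday — 4 of them qualify.
Total: 40 + 4 = 44.
Holidays: Feb 26, 2071 (Thu); Mar 2, 2071 (Mon); Mar 6, 2071 (Fri); Mar 14, 2071 (Sat); Mar 18, 2071 (Wed); Apr 14, 2071 (Tue); Apr 15, 2071 (Wed).
6 of the 7 holidays fall on weekdays; the rest are weekends and were already excluded.
Business days: 44 − 6 = 38.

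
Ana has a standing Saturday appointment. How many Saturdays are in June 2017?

4

2017-06-01 is a Thursday.
That's 30 days from start to end, counting both.
30 = 7 × 4 + 2, so there are 4 full weeks plus 2 extra days.
Each full week contributes one Saturday: 4 so far.
The 2 extra days are Thu, Fri — none qualify.
Total: 4 + 0 = 4.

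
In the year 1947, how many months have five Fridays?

A month has five Fridays exactly when Friday falls within its first (length − 28) days.
Jan: 31 days, starts Wed → 5 of Wed, Thu, Fri ✓
Feb: 28 days, starts Sat → 5 of (none)
Mar: 31 days, starts Sat → 5 of Sat, Sun, Mon
Apr: 30 days, starts Tue → 5 of Tue, Wed
May: 31 days, starts Thu → 5 of Thu, Fri, Sat ✓
Jun: 30 days, starts Sun → 5 of Sun, Mon
Jul: 31 days, starts Tue → 5 of Tue, Wed, Thu
Aug: 31 days, starts Fri → 5 of Fri, Sat, Sun ✓
Sep: 30 days, starts Mon → 5 of Mon, Tue
Oct: 31 days, starts Wed → 5 of Wed, Thu, Fri ✓
Nov: 30 days, starts Sat → 5 of Sat, Sun
Dec: 31 days, starts Mon → 5 of Mon, Tue, Wed
Months with five Fridays: Jan, May, Aug, Oct.

4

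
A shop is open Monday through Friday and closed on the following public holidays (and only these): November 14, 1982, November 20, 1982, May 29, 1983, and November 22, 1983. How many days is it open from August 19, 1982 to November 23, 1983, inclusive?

329 working days

August 19, 1982 is a Thursday.
That's 462 days from start to end, counting both.
462 = 7 × 66, so the span is exactly 66 full weeks.
Each full week contributes 5 weekdays (Mon–Fri): 66 × 5 = 330.
Holidays: November 14, 1982 (Sun); November 20, 1982 (Sat); May 29, 1983 (Sun); November 22, 1983 (Tue).
1 of the 4 holidays fall on weekdays; the rest are weekends and were already excluded.
Business days: 330 − 1 = 329.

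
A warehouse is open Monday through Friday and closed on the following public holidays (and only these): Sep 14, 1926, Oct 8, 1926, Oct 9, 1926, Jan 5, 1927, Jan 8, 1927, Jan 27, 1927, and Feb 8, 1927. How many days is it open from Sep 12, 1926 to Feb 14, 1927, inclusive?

106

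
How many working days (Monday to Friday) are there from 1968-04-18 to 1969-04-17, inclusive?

1968-04-18 is a Thursday.
The range spans 365 days (inclusive of both endpoints).
365 = 7 × 52 + 1, so there are 52 full weeks plus 1 extra day.
Each full week contributes 5 weekdays (Mon–Fri): 52 × 5 = 260.
The 1 extra day is Thursday — 1 of them qualifies.
Total: 260 + 1 = 261.

261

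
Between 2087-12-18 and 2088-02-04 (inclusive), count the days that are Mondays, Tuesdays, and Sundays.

21

2087-12-18 is a Thursday.
The range spans 49 days (inclusive of both endpoints).
49 = 7 × 7, so the span is exactly 7 full weeks.
Each full week contributes 3 days from the set (Mon, Tue, Sun): 7 × 3 = 21.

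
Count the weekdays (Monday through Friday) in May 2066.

21 weekdays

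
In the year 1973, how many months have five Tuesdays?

A month has five Tuesdays exactly when Tuesday falls within its first (length − 28) days.
Jan: 31 days, starts Mon → 5 of Mon, Tue, Wed ✓
Feb: 28 days, starts Thu → 5 of (none)
Mar: 31 days, starts Thu → 5 of Thu, Fri, Sat
Apr: 30 days, starts Sun → 5 of Sun, Mon
May: 31 days, starts Tue → 5 of Tue, Wed, Thu ✓
Jun: 30 days, starts Fri → 5 of Fri, Sat
Jul: 31 days, starts Sun → 5 of Sun, Mon, Tue ✓
Aug: 31 days, starts Wed → 5 of Wed, Thu, Fri
Sep: 30 days, starts Sat → 5 of Sat, Sun
Oct: 31 days, starts Mon → 5 of Mon, Tue, Wed ✓
Nov: 30 days, starts Thu → 5 of Thu, Fri
Dec: 31 days, starts Sat → 5 of Sat, Sun, Mon
Months with five Tuesdays: Jan, May, Jul, Oct.

4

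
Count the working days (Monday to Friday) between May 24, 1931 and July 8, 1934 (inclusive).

May 24, 1931 is a Sunday.
The range spans 1142 days (inclusive of both endpoints).
1142 = 7 × 163 + 1, so there are 163 full weeks plus 1 extra day.
Each full week contributes 5 weekdays (Mon–Fri): 163 × 5 = 815.
The 1 extra day is Sunday — none qualify.
Total: 815 + 0 = 815.

815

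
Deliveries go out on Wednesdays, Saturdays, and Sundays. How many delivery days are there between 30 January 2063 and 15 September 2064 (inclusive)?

30 January 2063 is a Tuesday.
The range spans 595 days (inclusive of both endpoints).
595 = 7 × 85, so the span is exactly 85 full weeks.
Each full week contributes 3 days from the set (Wed, Sat, Sun): 85 × 3 = 255.
Total: 255.

255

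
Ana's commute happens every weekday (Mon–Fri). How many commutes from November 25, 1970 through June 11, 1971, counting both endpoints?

143

November 25, 1970 is a Wednesday.
The range spans 199 days (inclusive of both endpoints).
199 = 7 × 28 + 3, so there are 28 full weeks plus 3 extra days.
Each full week contributes 5 weekdays (Mon–Fri): 28 × 5 = 140.
The 3 extra days are Wednesday, Thursday, Friday — 3 of them qualify.
Total: 140 + 3 = 143.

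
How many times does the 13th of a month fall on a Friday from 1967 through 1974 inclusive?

Friday-the-13ths by year:
1967: Jan, Oct
1968: Sep, Dec
1969: Jun
1970: Feb, Mar, Nov
1971: Aug
1972: Oct
1973: Apr, Jul
1974: Sep, Dec

14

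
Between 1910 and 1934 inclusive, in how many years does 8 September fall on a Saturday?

Day of week of September 8 in each year:
1910: Thu, 1911: Fri, 1912: Sun, 1913: Mon, 1914: Tue, 1915: Wed, 1916: Fri, 1917: Sat ✓, 1918: Sun, 1919: Mon, 1920: Wed, 1921: Thu, 1922: Fri, 1923: Sat ✓, 1924: Mon, 1925: Tue, 1926: Wed, 1927: Thu, 1928: Sat ✓, 1929: Sun, 1930: Mon, 1931: Tue, 1932: Thu, 1933: Fri, 1934: Sat ✓
Saturdays: 1917, 1923, 1928, 1934.

4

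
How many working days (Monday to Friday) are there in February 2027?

February 1, 2027 is a Monday.
That's 28 days from start to end, counting both.
28 = 7 × 4, so the span is exactly 4 full weeks.
Each full week contributes 5 weekdays (Mon–Fri): 4 × 5 = 20.

20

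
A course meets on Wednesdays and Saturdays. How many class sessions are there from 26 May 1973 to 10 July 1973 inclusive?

26 May 1973 is a Saturday.
The range spans 46 days (inclusive of both endpoints).
46 = 7 × 6 + 4, so there are 6 full weeks plus 4 extra days.
Each full week contributes 2 days from the set (Wed, Sat): 6 × 2 = 12.
The 4 extra days are Saturday, Sunday, Monday, Tuesday — 1 of them qualifies.
Total: 12 + 1 = 13.

13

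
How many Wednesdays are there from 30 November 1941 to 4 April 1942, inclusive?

18

30 November 1941 is a Sunday.
From 30 November 1941 to 4 April 1942 is 126 days inclusive.
126 = 7 × 18, so the span is exactly 18 full weeks.
Each full week contributes one Wednesday: 18 so far.
Total: 18.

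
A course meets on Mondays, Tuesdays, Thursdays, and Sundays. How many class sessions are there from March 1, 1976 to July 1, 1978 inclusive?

March 1, 1976 is a Monday.
That's 853 days from start to end, counting both.
853 = 7 × 121 + 6, so there are 121 full weeks plus 6 extra days.
Each full week contributes 4 days from the set (Mon, Tue, Thu, Sun): 121 × 4 = 484.
The 6 extra days are Mon, Tue, Wed, Thu, Fri, Sat — 3 of them qualify.
Total: 484 + 3 = 487.

487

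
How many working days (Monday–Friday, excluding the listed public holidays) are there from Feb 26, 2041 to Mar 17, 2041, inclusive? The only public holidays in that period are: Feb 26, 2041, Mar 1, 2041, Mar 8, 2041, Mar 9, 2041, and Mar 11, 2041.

10

Feb 26, 2041 is a Tuesday.
The range spans 20 days (inclusive of both endpoints).
20 = 7 × 2 + 6, so there are 2 full weeks plus 6 extra days.
Each full week contributes 5 weekdays (Mon–Fri): 2 × 5 = 10.
The 6 extra days are Tue, Wed, Thu, Fri, Sat, Sun — 4 of them qualify.
Total: 10 + 4 = 14.
Holidays: Feb 26, 2041 (Tue); Mar 1, 2041 (Fri); Mar 8, 2041 (Fri); Mar 9, 2041 (Sat); Mar 11, 2041 (Mon).
4 of the 5 holidays fall on weekdays; the rest are weekends and were already excluded.
Business days: 14 − 4 = 10.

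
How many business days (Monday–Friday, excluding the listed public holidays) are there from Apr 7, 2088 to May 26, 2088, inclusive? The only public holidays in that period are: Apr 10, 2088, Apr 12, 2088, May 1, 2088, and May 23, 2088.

Apr 7, 2088 is a Wednesday.
The range spans 50 days (inclusive of both endpoints).
50 = 7 × 7 + 1, so there are 7 full weeks plus 1 extra day.
Each full week contributes 5 weekdays (Mon–Fri): 7 × 5 = 35.
The 1 extra day is Wednesday — 1 of them qualifies.
Total: 35 + 1 = 36.
Holidays: Apr 10, 2088 (Sat); Apr 12, 2088 (Mon); May 1, 2088 (Sat); May 23, 2088 (Sun).
1 of the 4 holidays fall on weekdays; the rest are weekends and were already excluded.
Business days: 36 − 1 = 35.

35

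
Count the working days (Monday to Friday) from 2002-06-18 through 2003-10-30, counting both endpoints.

358

2002-06-18 is a Tuesday.
The range spans 500 days (inclusive of both endpoints).
500 = 7 × 71 + 3, so there are 71 full weeks plus 3 extra days.
Each full week contributes 5 weekdays (Mon–Fri): 71 × 5 = 355.
The 3 extra days are Tue, Wed, Thu — 3 of them qualify.
Total: 355 + 3 = 358.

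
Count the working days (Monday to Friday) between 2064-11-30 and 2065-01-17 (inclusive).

35 weekdays

2064-11-30 is a Sunday.
That's 49 days from start to end, counting both.
49 = 7 × 7, so the span is exactly 7 full weeks.
Each full week contributes 5 weekdays (Mon–Fri): 7 × 5 = 35.
Total: 35.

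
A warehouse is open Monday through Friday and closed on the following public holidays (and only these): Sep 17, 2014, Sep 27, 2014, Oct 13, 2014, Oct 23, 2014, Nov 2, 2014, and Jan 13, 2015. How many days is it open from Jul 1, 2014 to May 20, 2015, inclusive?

Jul 1, 2014 is a Tuesday.
The range spans 324 days (inclusive of both endpoints).
324 = 7 × 46 + 2, so there are 46 full weeks plus 2 extra days.
Each full week contributes 5 weekdays (Mon–Fri): 46 × 5 = 230.
The 2 extra days are Tue, Wed — 2 of them qualify.
Total: 230 + 2 = 232.
Holidays: Sep 17, 2014 (Wed); Sep 27, 2014 (Sat); Oct 13, 2014 (Mon); Oct 23, 2014 (Thu); Nov 2, 2014 (Sun); Jan 13, 2015 (Tue).
4 of the 6 holidays fall on weekdays; the rest are weekends and were already excluded.
Business days: 232 − 4 = 228.

228 working days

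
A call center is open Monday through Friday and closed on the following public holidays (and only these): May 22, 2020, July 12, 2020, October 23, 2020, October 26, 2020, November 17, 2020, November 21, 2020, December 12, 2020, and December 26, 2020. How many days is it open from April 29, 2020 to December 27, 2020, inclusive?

169

April 29, 2020 is a Wednesday.
That's 243 days from start to end, counting both.
243 = 7 × 34 + 5, so there are 34 full weeks plus 5 extra days.
Each full week contributes 5 weekdays (Mon–Fri): 34 × 5 = 170.
The 5 extra days are Wed, Thu, Fri, Sat, Sun — 3 of them qualify.
Total: 170 + 3 = 173.
Holidays: May 22, 2020 (Fri); July 12, 2020 (Sun); October 23, 2020 (Fri); October 26, 2020 (Mon); November 17, 2020 (Tue); November 21, 2020 (Sat); December 12, 2020 (Sat); December 26, 2020 (Sat).
4 of the 8 holidays fall on weekdays; the rest are weekends and were already excluded.
Business days: 173 − 4 = 169.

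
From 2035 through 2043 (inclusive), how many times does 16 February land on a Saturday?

Day of week of February 16 in each year:
2035: Fri, 2036: Sat ✓, 2037: Mon, 2038: Tue, 2039: Wed, 2040: Thu, 2041: Sat ✓, 2042: Sun, 2043: Mon
Saturdays: 2036, 2041.

2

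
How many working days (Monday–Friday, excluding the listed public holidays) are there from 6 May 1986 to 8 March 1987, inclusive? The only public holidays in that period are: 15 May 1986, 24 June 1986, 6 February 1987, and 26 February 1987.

6 May 1986 is a Tuesday.
That's 307 days from start to end, counting both.
307 = 7 × 43 + 6, so there are 43 full weeks plus 6 extra days.
Each full week contributes 5 weekdays (Mon–Fri): 43 × 5 = 215.
The 6 extra days are Tuesday, Wednesday, Thursday, Friday, Saturday, Sunday — 4 of them qualify.
Total: 215 + 4 = 219.
Holidays: 15 May 1986 (Thu); 24 June 1986 (Tue); 6 February 1987 (Fri); 26 February 1987 (Thu).
All 4 holidays fall on weekdays, so subtract 4.
Business days: 219 − 4 = 215.

215 working days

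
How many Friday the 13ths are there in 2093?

The 13th falls on a Friday when the month's 13th has weekday Fri.
Jan 13 is Tue; Feb 13 is Fri ✓; Mar 13 is Fri ✓; Apr 13 is Mon; May 13 is Wed; Jun 13 is Sat; Jul 13 is Mon; Aug 13 is Thu; Sep 13 is Sun; Oct 13 is Tue; Nov 13 is Fri ✓; Dec 13 is Sun.
Friday the 13ths: Feb, Mar, Nov.

3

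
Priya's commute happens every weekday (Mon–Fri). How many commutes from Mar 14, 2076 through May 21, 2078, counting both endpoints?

Mar 14, 2076 is a Saturday.
From Mar 14, 2076 to May 21, 2078 is 799 days inclusive.
799 = 7 × 114 + 1, so there are 114 full weeks plus 1 extra day.
Each full week contributes 5 weekdays (Mon–Fri): 114 × 5 = 570.
The 1 extra day is Sat — none qualify.
Total: 570 + 0 = 570.

570 weekdays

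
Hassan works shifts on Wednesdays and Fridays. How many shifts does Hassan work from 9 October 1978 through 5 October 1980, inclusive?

9 October 1978 is a Monday.
From 9 October 1978 to 5 October 1980 is 728 days inclusive.
728 = 7 × 104, so the span is exactly 104 full weeks.
Each full week contributes 2 days from the set (Wed, Fri): 104 × 2 = 208.
Total: 208.

208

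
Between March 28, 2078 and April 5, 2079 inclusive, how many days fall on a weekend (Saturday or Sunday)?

March 28, 2078 is a Monday.
From March 28, 2078 to April 5, 2079 is 374 days inclusive.
374 = 7 × 53 + 3, so there are 53 full weeks plus 3 extra days.
Each full week contributes 2 weekend days (Sat, Sun): 53 × 2 = 106.
The 3 extra days are Mon, Tue, Wed — none qualify.
Total: 106 + 0 = 106.

106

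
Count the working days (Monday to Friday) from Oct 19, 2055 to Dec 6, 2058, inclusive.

819

Oct 19, 2055 is a Tuesday.
That's 1145 days from start to end, counting both.
1145 = 7 × 163 + 4, so there are 163 full weeks plus 4 extra days.
Each full week contributes 5 weekdays (Mon–Fri): 163 × 5 = 815.
The 4 extra days are Tuesday, Wednesday, Thursday, Friday — 4 of them qualify.
Total: 815 + 4 = 819.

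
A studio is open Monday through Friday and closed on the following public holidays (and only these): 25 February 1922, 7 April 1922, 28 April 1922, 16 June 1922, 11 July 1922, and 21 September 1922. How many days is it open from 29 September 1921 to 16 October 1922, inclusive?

268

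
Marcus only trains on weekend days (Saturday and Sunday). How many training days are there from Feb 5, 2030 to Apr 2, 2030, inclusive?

16

Feb 5, 2030 is a Tuesday.
From Feb 5, 2030 to Apr 2, 2030 is 57 days inclusive.
57 = 7 × 8 + 1, so there are 8 full weeks plus 1 extra day.
Each full week contributes 2 weekend days (Sat, Sun): 8 × 2 = 16.
The 1 extra day is Tue — none qualify.
Total: 16 + 0 = 16.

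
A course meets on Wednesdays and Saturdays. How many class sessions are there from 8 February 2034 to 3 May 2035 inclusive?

129

8 February 2034 is a Wednesday.
That's 450 days from start to end, counting both.
450 = 7 × 64 + 2, so there are 64 full weeks plus 2 extra days.
Each full week contributes 2 days from the set (Wed, Sat): 64 × 2 = 128.
The 2 extra days are Wednesday, Thursday — 1 of them qualifies.
Total: 128 + 1 = 129.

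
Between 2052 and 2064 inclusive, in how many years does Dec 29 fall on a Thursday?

Day of week of December 29 in each year:
2052: Sun, 2053: Mon, 2054: Tue, 2055: Wed, 2056: Fri, 2057: Sat, 2058: Sun, 2059: Mon, 2060: Wed, 2061: Thu ✓, 2062: Fri, 2063: Sat, 2064: Mon
Thursdays: 2061.

1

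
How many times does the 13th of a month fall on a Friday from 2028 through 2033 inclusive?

9

Friday-the-13ths by year:
2028: Oct
2029: Apr, Jul
2030: Sep, Dec
2031: Jun
2032: Feb, Aug
2033: May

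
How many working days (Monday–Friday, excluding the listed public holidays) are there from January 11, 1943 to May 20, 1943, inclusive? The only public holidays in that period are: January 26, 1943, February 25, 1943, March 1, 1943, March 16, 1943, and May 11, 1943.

January 11, 1943 is a Monday.
The range spans 130 days (inclusive of both endpoints).
130 = 7 × 18 + 4, so there are 18 full weeks plus 4 extra days.
Each full week contributes 5 weekdays (Mon–Fri): 18 × 5 = 90.
The 4 extra days are Monday, Tuesday, Wednesday, Thursday — 4 of them qualify.
Total: 90 + 4 = 94.
Holidays: January 26, 1943 (Tue); February 25, 1943 (Thu); March 1, 1943 (Mon); March 16, 1943 (Tue); May 11, 1943 (Tue).
All 5 holidays fall on weekdays, so subtract 5.
Business days: 94 − 5 = 89.

89 working days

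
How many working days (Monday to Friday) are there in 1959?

1 January 1959 is a Thursday.
From 1 January 1959 to 31 December 1959 is 365 days inclusive.
365 = 7 × 52 + 1, so there are 52 full weeks plus 1 extra day.
Each full week contributes 5 weekdays (Mon–Fri): 52 × 5 = 260.
The 1 extra day is Thursday — 1 of them qualifies.
Total: 260 + 1 = 261.

261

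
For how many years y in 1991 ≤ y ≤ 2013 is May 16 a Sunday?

Day of week of May 16 in each year:
1991: Thu, 1992: Sat, 1993: Sun ✓, 1994: Mon, 1995: Tue, 1996: Thu, 1997: Fri, 1998: Sat, 1999: Sun ✓, 2000: Tue, 2001: Wed, 2002: Thu, 2003: Fri, 2004: Sun ✓, 2005: Mon, 2006: Tue, 2007: Wed, 2008: Fri, 2009: Sat, 2010: Sun ✓, 2011: Mon, 2012: Wed, 2013: Thu
Sundays: 1993, 1999, 2004, 2010.

4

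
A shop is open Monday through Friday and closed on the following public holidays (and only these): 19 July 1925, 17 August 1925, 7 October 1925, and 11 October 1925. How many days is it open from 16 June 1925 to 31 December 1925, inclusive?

16 June 1925 is a Tuesday.
That's 199 days from start to end, counting both.
199 = 7 × 28 + 3, so there are 28 full weeks plus 3 extra days.
Each full week contributes 5 weekdays (Mon–Fri): 28 × 5 = 140.
The 3 extra days are Tue, Wed, Thu — 3 of them qualify.
Total: 140 + 3 = 143.
Holidays: 19 July 1925 (Sun); 17 August 1925 (Mon); 7 October 1925 (Wed); 11 October 1925 (Sun).
2 of the 4 holidays fall on weekdays; the rest are weekends and were already excluded.
Business days: 143 − 2 = 141.

141 business days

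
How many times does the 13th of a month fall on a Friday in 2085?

The 13th falls on a Friday when the month's 13th has weekday Fri.
Jan 13 is Sat; Feb 13 is Tue; Mar 13 is Tue; Apr 13 is Fri ✓; May 13 is Sun; Jun 13 is Wed; Jul 13 is Fri ✓; Aug 13 is Mon; Sep 13 is Thu; Oct 13 is Sat; Nov 13 is Tue; Dec 13 is Thu.
Friday the 13ths: Apr, Jul.

2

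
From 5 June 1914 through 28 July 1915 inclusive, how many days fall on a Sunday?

5 June 1914 is a Friday.
The range spans 419 days (inclusive of both endpoints).
419 = 7 × 59 + 6, so there are 59 full weeks plus 6 extra days.
Each full week contributes one Sunday: 59 so far.
The 6 extra days are Friday, Saturday, Sunday, Monday, Tuesday, Wednesday — 1 of them qualifies.
Total: 59 + 1 = 60.

60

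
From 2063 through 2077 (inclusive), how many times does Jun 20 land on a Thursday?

2

Day of week of June 20 in each year:
2063: Wed, 2064: Fri, 2065: Sat, 2066: Sun, 2067: Mon, 2068: Wed, 2069: Thu ✓, 2070: Fri, 2071: Sat, 2072: Mon, 2073: Tue, 2074: Wed, 2075: Thu ✓, 2076: Sat, 2077: Sun
Thursdays: 2069, 2075.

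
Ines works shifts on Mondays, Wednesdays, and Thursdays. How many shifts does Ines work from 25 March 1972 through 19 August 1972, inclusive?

25 March 1972 is a Saturday.
That's 148 days from start to end, counting both.
148 = 7 × 21 + 1, so there are 21 full weeks plus 1 extra day.
Each full week contributes 3 days from the set (Mon, Wed, Thu): 21 × 3 = 63.
The 1 extra day is Sat — none qualify.
Total: 63 + 0 = 63.

63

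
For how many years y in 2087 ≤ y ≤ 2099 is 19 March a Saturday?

2

Day of week of March 19 in each year:
2087: Wed, 2088: Fri, 2089: Sat ✓, 2090: Sun, 2091: Mon, 2092: Wed, 2093: Thu, 2094: Fri, 2095: Sat ✓, 2096: Mon, 2097: Tue, 2098: Wed, 2099: Thu
Saturdays: 2089, 2095.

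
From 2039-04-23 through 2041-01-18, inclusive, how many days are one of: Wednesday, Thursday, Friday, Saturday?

2039-04-23 is a Saturday.
That's 637 days from start to end, counting both.
637 = 7 × 91, so the span is exactly 91 full weeks.
Each full week contributes 4 days from the set (Wed, Thu, Fri, Sat): 91 × 4 = 364.

364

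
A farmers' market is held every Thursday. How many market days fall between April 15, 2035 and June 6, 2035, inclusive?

April 15, 2035 is a Sunday.
That's 53 days from start to end, counting both.
53 = 7 × 7 + 4, so there are 7 full weeks plus 4 extra days.
Each full week contributes one Thursday: 7 so far.
The 4 extra days are Sunday, Monday, Tuesday, Wednesday — none qualify.
Total: 7 + 0 = 7.

7 Thursdays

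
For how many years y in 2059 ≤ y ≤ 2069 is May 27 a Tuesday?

Day of week of May 27 in each year:
2059: Tue ✓, 2060: Thu, 2061: Fri, 2062: Sat, 2063: Sun, 2064: Tue ✓, 2065: Wed, 2066: Thu, 2067: Fri, 2068: Sun, 2069: Mon
Tuesdays: 2059, 2064.

2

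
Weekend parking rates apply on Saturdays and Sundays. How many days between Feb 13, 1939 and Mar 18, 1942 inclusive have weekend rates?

Feb 13, 1939 is a Monday.
The range spans 1130 days (inclusive of both endpoints).
1130 = 7 × 161 + 3, so there are 161 full weeks plus 3 extra days.
Each full week contributes 2 weekend days (Sat, Sun): 161 × 2 = 322.
The 3 extra days are Monday, Tuesday, Wednesday — none qualify.
Total: 322 + 0 = 322.

322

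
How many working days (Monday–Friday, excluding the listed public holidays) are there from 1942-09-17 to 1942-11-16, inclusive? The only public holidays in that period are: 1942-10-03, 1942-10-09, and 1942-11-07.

1942-09-17 is a Thursday.
That's 61 days from start to end, counting both.
61 = 7 × 8 + 5, so there are 8 full weeks plus 5 extra days.
Each full week contributes 5 weekdays (Mon–Fri): 8 × 5 = 40.
The 5 extra days are Thursday, Friday, Saturday, Sunday, Monday — 3 of them qualify.
Total: 40 + 3 = 43.
Holidays: 1942-10-03 (Sat); 1942-10-09 (Fri); 1942-11-07 (Sat).
1 of the 3 holidays fall on weekdays; the rest are weekends and were already excluded.
Business days: 43 − 1 = 42.

42 working days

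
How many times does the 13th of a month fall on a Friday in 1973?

The 13th falls on a Friday when the month's 13th has weekday Fri.
Jan 13 is Sat; Feb 13 is Tue; Mar 13 is Tue; Apr 13 is Fri ✓; May 13 is Sun; Jun 13 is Wed; Jul 13 is Fri ✓; Aug 13 is Mon; Sep 13 is Thu; Oct 13 is Sat; Nov 13 is Tue; Dec 13 is Thu.
Friday the 13ths: Apr, Jul.

2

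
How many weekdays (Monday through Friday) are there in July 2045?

Jul 1, 2045 is a Saturday.
From Jul 1, 2045 to Jul 31, 2045 is 31 days inclusive.
31 = 7 × 4 + 3, so there are 4 full weeks plus 3 extra days.
Each full week contributes 5 weekdays (Mon–Fri): 4 × 5 = 20.
The 3 extra days are Saturday, Sunday, Monday — 1 of them qualifies.
Total: 20 + 1 = 21.

21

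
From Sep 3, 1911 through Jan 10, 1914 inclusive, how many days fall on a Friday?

123

Sep 3, 1911 is a Sunday.
The range spans 861 days (inclusive of both endpoints).
861 = 7 × 123, so the span is exactly 123 full weeks.
Each full week contributes one Friday: 123 so far.
Total: 123.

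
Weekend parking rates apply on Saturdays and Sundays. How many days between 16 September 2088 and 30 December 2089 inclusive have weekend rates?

134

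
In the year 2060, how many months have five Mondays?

4

A month has five Mondays exactly when Monday falls within its first (length − 28) days.
Jan: 31 days, starts Thu → 5 of Thu, Fri, Sat
Feb: 29 days, starts Sun → 5 of Sun
Mar: 31 days, starts Mon → 5 of Mon, Tue, Wed ✓
Apr: 30 days, starts Thu → 5 of Thu, Fri
May: 31 days, starts Sat → 5 of Sat, Sun, Mon ✓
Jun: 30 days, starts Tue → 5 of Tue, Wed
Jul: 31 days, starts Thu → 5 of Thu, Fri, Sat
Aug: 31 days, starts Sun → 5 of Sun, Mon, Tue ✓
Sep: 30 days, starts Wed → 5 of Wed, Thu
Oct: 31 days, starts Fri → 5 of Fri, Sat, Sun
Nov: 30 days, starts Mon → 5 of Mon, Tue ✓
Dec: 31 days, starts Wed → 5 of Wed, Thu, Fri
Months with five Mondays: Mar, May, Aug, Nov.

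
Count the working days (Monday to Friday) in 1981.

January 1, 1981 is a Thursday.
From January 1, 1981 to December 31, 1981 is 365 days inclusive.
365 = 7 × 52 + 1, so there are 52 full weeks plus 1 extra day.
Each full week contributes 5 weekdays (Mon–Fri): 52 × 5 = 260.
The 1 extra day is Thursday — 1 of them qualifies.
Total: 260 + 1 = 261.

261 weekdays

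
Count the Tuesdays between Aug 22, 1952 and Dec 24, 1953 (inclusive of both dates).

Aug 22, 1952 is a Friday.
From Aug 22, 1952 to Dec 24, 1953 is 490 days inclusive.
490 = 7 × 70, so the span is exactly 70 full weeks.
Each full week contributes one Tuesday: 70 so far.
Total: 70.

70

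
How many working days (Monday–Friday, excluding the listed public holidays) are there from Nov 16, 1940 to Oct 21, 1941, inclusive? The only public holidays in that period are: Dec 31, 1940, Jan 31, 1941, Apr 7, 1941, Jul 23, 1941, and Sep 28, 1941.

238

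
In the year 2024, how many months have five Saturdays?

A month has five Saturdays exactly when Saturday falls within its first (length − 28) days.
Jan: 31 days, starts Mon → 5 of Mon, Tue, Wed
Feb: 29 days, starts Thu → 5 of Thu
Mar: 31 days, starts Fri → 5 of Fri, Sat, Sun ✓
Apr: 30 days, starts Mon → 5 of Mon, Tue
May: 31 days, starts Wed → 5 of Wed, Thu, Fri
Jun: 30 days, starts Sat → 5 of Sat, Sun ✓
Jul: 31 days, starts Mon → 5 of Mon, Tue, Wed
Aug: 31 days, starts Thu → 5 of Thu, Fri, Sat ✓
Sep: 30 days, starts Sun → 5 of Sun, Mon
Oct: 31 days, starts Tue → 5 of Tue, Wed, Thu
Nov: 30 days, starts Fri → 5 of Fri, Sat ✓
Dec: 31 days, starts Sun → 5 of Sun, Mon, Tue
Months with five Saturdays: Mar, Jun, Aug, Nov.

4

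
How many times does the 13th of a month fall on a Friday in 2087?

1

The 13th falls on a Friday when the month's 13th has weekday Fri.
Jan 13 is Mon; Feb 13 is Thu; Mar 13 is Thu; Apr 13 is Sun; May 13 is Tue; Jun 13 is Fri ✓; Jul 13 is Sun; Aug 13 is Wed; Sep 13 is Sat; Oct 13 is Mon; Nov 13 is Thu; Dec 13 is Sat.
Friday the 13ths: Jun.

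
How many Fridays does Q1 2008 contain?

January 1, 2008 is a Tuesday.
The range spans 91 days (inclusive of both endpoints).
91 = 7 × 13, so the span is exactly 13 full weeks.
Each full week contributes one Friday: 13 so far.
Total: 13.

13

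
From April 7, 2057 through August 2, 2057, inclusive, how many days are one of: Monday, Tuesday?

34

April 7, 2057 is a Saturday.
From April 7, 2057 to August 2, 2057 is 118 days inclusive.
118 = 7 × 16 + 6, so there are 16 full weeks plus 6 extra days.
Each full week contributes 2 days from the set (Mon, Tue): 16 × 2 = 32.
The 6 extra days are Sat, Sun, Mon, Tue, Wed, Thu — 2 of them qualify.
Total: 32 + 2 = 34.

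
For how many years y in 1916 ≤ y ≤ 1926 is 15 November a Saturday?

Day of week of November 15 in each year:
1916: Wed, 1917: Thu, 1918: Fri, 1919: Sat ✓, 1920: Mon, 1921: Tue, 1922: Wed, 1923: Thu, 1924: Sat ✓, 1925: Sun, 1926: Mon
Saturdays: 1919, 1924.

2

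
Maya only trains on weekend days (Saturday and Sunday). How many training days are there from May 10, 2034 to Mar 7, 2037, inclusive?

295

May 10, 2034 is a Wednesday.
From May 10, 2034 to Mar 7, 2037 is 1033 days inclusive.
1033 = 7 × 147 + 4, so there are 147 full weeks plus 4 extra days.
Each full week contributes 2 weekend days (Sat, Sun): 147 × 2 = 294.
The 4 extra days are Wednesday, Thursday, Friday, Saturday — 1 of them qualifies.
Total: 294 + 1 = 295.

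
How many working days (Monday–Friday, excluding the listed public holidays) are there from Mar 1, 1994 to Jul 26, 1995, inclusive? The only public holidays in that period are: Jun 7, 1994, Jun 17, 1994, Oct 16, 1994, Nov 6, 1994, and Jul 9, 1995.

Mar 1, 1994 is a Tuesday.
The range spans 513 days (inclusive of both endpoints).
513 = 7 × 73 + 2, so there are 73 full weeks plus 2 extra days.
Each full week contributes 5 weekdays (Mon–Fri): 73 × 5 = 365.
The 2 extra days are Tuesday, Wednesday — 2 of them qualify.
Total: 365 + 2 = 367.
Holidays: Jun 7, 1994 (Tue); Jun 17, 1994 (Fri); Oct 16, 1994 (Sun); Nov 6, 1994 (Sun); Jul 9, 1995 (Sun).
2 of the 5 holidays fall on weekdays; the rest are weekends and were already excluded.
Business days: 367 − 2 = 365.

365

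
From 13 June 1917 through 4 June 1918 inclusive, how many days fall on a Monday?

13 June 1917 is a Wednesday.
That's 357 days from start to end, counting both.
357 = 7 × 51, so the span is exactly 51 full weeks.
Each full week contributes one Monday: 51 so far.

51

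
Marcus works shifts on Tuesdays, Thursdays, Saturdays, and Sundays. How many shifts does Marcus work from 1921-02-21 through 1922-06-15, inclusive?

1921-02-21 is a Monday.
From 1921-02-21 to 1922-06-15 is 480 days inclusive.
480 = 7 × 68 + 4, so there are 68 full weeks plus 4 extra days.
Each full week contributes 4 days from the set (Tue, Thu, Sat, Sun): 68 × 4 = 272.
The 4 extra days are Mon, Tue, Wed, Thu — 2 of them qualify.
Total: 272 + 2 = 274.

274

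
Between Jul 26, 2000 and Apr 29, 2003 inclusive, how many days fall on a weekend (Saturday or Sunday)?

Jul 26, 2000 is a Wednesday.
That's 1008 days from start to end, counting both.
1008 = 7 × 144, so the span is exactly 144 full weeks.
Each full week contributes 2 weekend days (Sat, Sun): 144 × 2 = 288.
Total: 288.

288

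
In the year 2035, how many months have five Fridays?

4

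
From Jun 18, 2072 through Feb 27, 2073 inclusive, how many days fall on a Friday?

Jun 18, 2072 is a Saturday.
From Jun 18, 2072 to Feb 27, 2073 is 255 days inclusive.
255 = 7 × 36 + 3, so there are 36 full weeks plus 3 extra days.
Each full week contributes one Friday: 36 so far.
The 3 extra days are Sat, Sun, Mon — none qualify.
Total: 36 + 0 = 36.

36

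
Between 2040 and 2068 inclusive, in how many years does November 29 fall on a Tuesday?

Day of week of November 29 in each year:
2040: Thu, 2041: Fri, 2042: Sat, 2043: Sun, 2044: Tue ✓, 2045: Wed, 2046: Thu, 2047: Fri, 2048: Sun, 2049: Mon, 2050: Tue ✓, 2051: Wed, 2052: Fri, 2053: Sat, 2054: Sun, 2055: Mon, 2056: Wed, 2057: Thu, 2058: Fri, 2059: Sat, 2060: Mon, 2061: Tue ✓, 2062: Wed, 2063: Thu, 2064: Sat, 2065: Sun, 2066: Mon, 2067: Tue ✓, 2068: Thu
Tuesdays: 2044, 2050, 2061, 2067.

4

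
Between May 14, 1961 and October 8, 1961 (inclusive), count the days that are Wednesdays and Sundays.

May 14, 1961 is a Sunday.
From May 14, 1961 to October 8, 1961 is 148 days inclusive.
148 = 7 × 21 + 1, so there are 21 full weeks plus 1 extra day.
Each full week contributes 2 days from the set (Wed, Sun): 21 × 2 = 42.
The 1 extra day is Sun — 1 of them qualifies.
Total: 42 + 1 = 43.

43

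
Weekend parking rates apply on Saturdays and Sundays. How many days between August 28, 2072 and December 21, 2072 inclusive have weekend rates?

33

August 28, 2072 is a Sunday.
That's 116 days from start to end, counting both.
116 = 7 × 16 + 4, so there are 16 full weeks plus 4 extra days.
Each full week contributes 2 weekend days (Sat, Sun): 16 × 2 = 32.
The 4 extra days are Sun, Mon, Tue, Wed — 1 of them qualifies.
Total: 32 + 1 = 33.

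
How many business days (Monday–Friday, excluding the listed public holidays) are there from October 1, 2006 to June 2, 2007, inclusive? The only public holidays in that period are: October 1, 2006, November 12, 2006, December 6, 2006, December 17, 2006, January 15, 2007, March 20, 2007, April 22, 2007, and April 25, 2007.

171

October 1, 2006 is a Sunday.
From October 1, 2006 to June 2, 2007 is 245 days inclusive.
245 = 7 × 35, so the span is exactly 35 full weeks.
Each full week contributes 5 weekdays (Mon–Fri): 35 × 5 = 175.
Holidays: October 1, 2006 (Sun); November 12, 2006 (Sun); December 6, 2006 (Wed); December 17, 2006 (Sun); January 15, 2007 (Mon); March 20, 2007 (Tue); April 22, 2007 (Sun); April 25, 2007 (Wed).
4 of the 8 holidays fall on weekdays; the rest are weekends and were already excluded.
Business days: 175 − 4 = 171.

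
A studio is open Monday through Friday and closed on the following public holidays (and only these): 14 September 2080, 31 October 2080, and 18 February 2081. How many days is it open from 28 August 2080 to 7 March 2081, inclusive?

136

28 August 2080 is a Wednesday.
The range spans 192 days (inclusive of both endpoints).
192 = 7 × 27 + 3, so there are 27 full weeks plus 3 extra days.
Each full week contributes 5 weekdays (Mon–Fri): 27 × 5 = 135.
The 3 extra days are Wednesday, Thursday, Friday — 3 of them qualify.
Total: 135 + 3 = 138.
Holidays: 14 September 2080 (Sat); 31 October 2080 (Thu); 18 February 2081 (Tue).
2 of the 3 holidays fall on weekdays; the rest are weekends and were already excluded.
Business days: 138 − 2 = 136.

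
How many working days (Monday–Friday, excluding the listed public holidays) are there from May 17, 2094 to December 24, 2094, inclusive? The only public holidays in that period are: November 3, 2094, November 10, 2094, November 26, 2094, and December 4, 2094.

157

May 17, 2094 is a Monday.
From May 17, 2094 to December 24, 2094 is 222 days inclusive.
222 = 7 × 31 + 5, so there are 31 full weeks plus 5 extra days.
Each full week contributes 5 weekdays (Mon–Fri): 31 × 5 = 155.
The 5 extra days are Mon, Tue, Wed, Thu, Fri — 5 of them qualify.
Total: 155 + 5 = 160.
Holidays: November 3, 2094 (Wed); November 10, 2094 (Wed); November 26, 2094 (Fri); December 4, 2094 (Sat).
3 of the 4 holidays fall on weekdays; the rest are weekends and were already excluded.
Business days: 160 − 3 = 157.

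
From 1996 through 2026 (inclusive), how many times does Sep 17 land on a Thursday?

5

Day of week of September 17 in each year:
1996: Tue, 1997: Wed, 1998: Thu ✓, 1999: Fri, 2000: Sun, 2001: Mon, 2002: Tue, 2003: Wed, 2004: Fri, 2005: Sat, 2006: Sun, 2007: Mon, 2008: Wed, 2009: Thu ✓, 2010: Fri, 2011: Sat, 2012: Mon, 2013: Tue, 2014: Wed, 2015: Thu ✓, 2016: Sat, 2017: Sun, 2018: Mon, 2019: Tue, 2020: Thu ✓, 2021: Fri, 2022: Sat, 2023: Sun, 2024: Tue, 2025: Wed, 2026: Thu ✓
Thursdays: 1998, 2009, 2015, 2020, 2026.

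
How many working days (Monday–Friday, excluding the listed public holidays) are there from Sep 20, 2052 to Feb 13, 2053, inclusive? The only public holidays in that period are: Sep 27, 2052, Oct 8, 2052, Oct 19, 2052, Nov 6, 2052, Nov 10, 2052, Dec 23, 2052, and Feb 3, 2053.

100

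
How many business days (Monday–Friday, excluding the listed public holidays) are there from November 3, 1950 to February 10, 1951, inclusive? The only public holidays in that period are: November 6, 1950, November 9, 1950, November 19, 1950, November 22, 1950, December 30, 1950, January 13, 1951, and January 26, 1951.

November 3, 1950 is a Friday.
The range spans 100 days (inclusive of both endpoints).
100 = 7 × 14 + 2, so there are 14 full weeks plus 2 extra days.
Each full week contributes 5 weekdays (Mon–Fri): 14 × 5 = 70.
The 2 extra days are Fri, Sat — 1 of them qualifies.
Total: 70 + 1 = 71.
Holidays: November 6, 1950 (Mon); November 9, 1950 (Thu); November 19, 1950 (Sun); November 22, 1950 (Wed); December 30, 1950 (Sat); January 13, 1951 (Sat); January 26, 1951 (Fri).
4 of the 7 holidays fall on weekdays; the rest are weekends and were already excluded.
Business days: 71 − 4 = 67.

67 business days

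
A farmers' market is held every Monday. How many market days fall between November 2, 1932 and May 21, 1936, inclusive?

185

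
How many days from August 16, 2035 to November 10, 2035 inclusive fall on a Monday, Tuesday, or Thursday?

37

August 16, 2035 is a Thursday.
That's 87 days from start to end, counting both.
87 = 7 × 12 + 3, so there are 12 full weeks plus 3 extra days.
Each full week contributes 3 days from the set (Mon, Tue, Thu): 12 × 3 = 36.
The 3 extra days are Thu, Fri, Sat — 1 of them qualifies.
Total: 36 + 1 = 37.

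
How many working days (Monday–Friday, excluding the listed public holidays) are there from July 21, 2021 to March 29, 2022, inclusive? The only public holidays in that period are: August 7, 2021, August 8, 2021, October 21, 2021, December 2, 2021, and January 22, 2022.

178 working days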